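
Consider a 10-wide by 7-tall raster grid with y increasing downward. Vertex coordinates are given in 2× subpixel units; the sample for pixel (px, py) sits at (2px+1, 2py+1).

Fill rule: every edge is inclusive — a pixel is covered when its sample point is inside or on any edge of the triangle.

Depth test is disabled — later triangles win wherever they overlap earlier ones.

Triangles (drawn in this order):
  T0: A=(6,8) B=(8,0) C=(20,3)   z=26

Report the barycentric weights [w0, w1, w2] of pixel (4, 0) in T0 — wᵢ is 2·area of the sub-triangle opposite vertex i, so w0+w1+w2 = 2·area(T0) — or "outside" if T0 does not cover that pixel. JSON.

T0:
  2·area = 102
  edge (6, 8)→(8, 0): d=(2,-8) inclusive
  edge (8, 0)→(20, 3): d=(12,3) inclusive
  edge (20, 3)→(6, 8): d=(-14,5) inclusive
    (4,0)@(9, 1): e=[10,9,83] → █
    (5,0)@(11, 1): e=[26,3,73] → █
    (6,0)@(13, 1): e=[42,-3,63] → ·
    (4,1)@(9, 3): e=[14,33,55] → █
    (6,1)@(13, 3): e=[46,21,35] → █
    (7,1)@(15, 3): e=[62,15,25] → █
    (8,1)@(17, 3): e=[78,9,15] → █
    (9,1)@(19, 3): e=[94,3,5] → █
    (3,2)@(7, 5): e=[2,63,37] → █
    (7,2)@(15, 5): e=[66,39,-3] → ·
    (8,2)@(17, 5): e=[82,33,-13] → ·
    (9,2)@(19, 5): e=[98,27,-23] → ·
  covered (13 px):
    · · · · █ █ · · · ·
    · · · · █ █ █ █ █ █
    · · · █ █ █ █ · · ·
    · · · █ · · · · · ·
    · · · · · · · · · ·
    · · · · · · · · · ·
    · · · · · · · · · ·

Final: [9,83,10]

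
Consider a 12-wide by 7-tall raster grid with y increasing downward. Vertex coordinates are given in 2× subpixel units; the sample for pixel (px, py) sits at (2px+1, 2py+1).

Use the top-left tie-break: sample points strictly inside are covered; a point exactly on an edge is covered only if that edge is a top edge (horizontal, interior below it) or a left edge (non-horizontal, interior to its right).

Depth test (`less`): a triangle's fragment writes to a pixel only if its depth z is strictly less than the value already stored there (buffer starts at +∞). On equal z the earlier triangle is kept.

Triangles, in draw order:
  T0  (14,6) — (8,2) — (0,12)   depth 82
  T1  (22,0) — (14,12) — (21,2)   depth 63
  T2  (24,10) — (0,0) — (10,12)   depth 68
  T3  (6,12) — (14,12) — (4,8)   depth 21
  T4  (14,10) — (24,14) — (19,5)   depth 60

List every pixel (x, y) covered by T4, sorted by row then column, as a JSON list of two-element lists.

T0:
  2·area = 92  (B↔C swapped to make it positive)
  edge (14, 6)→(0, 12): d=(-14,6) right/bottom  bias=-1
  edge (0, 12)→(8, 2): d=(8,-10) top-left  bias=+0
  edge (8, 2)→(14, 6): d=(6,4) right/bottom  bias=-1
    (4,1)@(9, 3): e=[72,18,2] → █
    (5,1)@(11, 3): e=[60,38,-6] → ·
    (10,1)@(21, 3): e=[0,138,-46] → ·  [on edge]
    (3,2)@(7, 5): e=[56,14,22] → █
    (5,2)@(11, 5): e=[32,54,6] → █
    (6,2)@(13, 5): e=[20,74,-2] → ·
    (2,3)@(5, 7): e=[40,10,42] → █
    (6,3)@(13, 7): e=[-8,90,10] → ·
    (1,4)@(3, 9): e=[24,6,62] → █
    (3,4)@(7, 9): e=[0,46,46] → ·  [on edge]
    (4,4)@(9, 9): e=[-12,66,38] → ·
    (5,4)@(11, 9): e=[-24,86,30] → ·
  covered (11 px):
    · · · · · · · · · · · ·
    · · · · █ · · · · · · ·
    · · · █ █ █ · · · · · ·
    · · █ █ █ █ · · · · · ·
    · █ █ · · · · · · · · ·
    █ · · · · · · · · · · ·
    · · · · · · · · · · · ·
T1:
  2·area = 4  (B↔C swapped to make it positive)
  edge (22, 0)→(21, 2): d=(-1,2) right/bottom  bias=-1
  edge (21, 2)→(14, 12): d=(-7,10) right/bottom  bias=-1
  edge (14, 12)→(22, 0): d=(8,-12) top-left  bias=+0
  covered (0 px):
    · · · · · · · · · · · ·
    · · · · · · · · · · · ·
    · · · · · · · · · · · ·
    · · · · · · · · · · · ·
    · · · · · · · · · · · ·
    · · · · · · · · · · · ·
    · · · · · · · · · · · ·
T2:
  2·area = 188  (B↔C swapped to make it positive)
  edge (24, 10)→(10, 12): d=(-14,2) right/bottom  bias=-1
  edge (10, 12)→(0, 0): d=(-10,-12) top-left  bias=+0
  edge (0, 0)→(24, 10): d=(24,10) right/bottom  bias=-1
    (0,0)@(1, 1): e=[172,2,14] → █
    (1,0)@(3, 1): e=[168,26,-6] → ·
    (0,1)@(1, 3): e=[144,-18,62] → ·
    (1,1)@(3, 3): e=[140,6,42] → █
    (2,1)@(5, 3): e=[136,30,22] → █
    (3,1)@(7, 3): e=[132,54,2] → █
    (4,1)@(9, 3): e=[128,78,-18] → ·
    (1,2)@(3, 5): e=[112,-14,90] → ·
    (2,2)@(5, 5): e=[108,10,70] → █
    (4,2)@(9, 5): e=[100,58,30] → █
    (5,2)@(11, 5): e=[96,82,10] → █
    (6,2)@(13, 5): e=[92,106,-10] → ·
    (8,5)@(17, 11): e=[0,94,94] → ·  [on edge]
    (1,6)@(3, 13): e=[0,-94,282] → ·  [on edge]
  covered (23 px):
    █ · · · · · · · · · · ·
    · █ █ █ · · · · · · · ·
    · · █ █ █ █ · · · · · ·
    · · · █ █ █ █ █ · · · ·
    · · · · █ █ █ █ █ █ █ ·
    · · · · · █ █ █ · · · ·
    · · · · · · · · · · · ·
T3:
  2·area = 32  (B↔C swapped to make it positive)
  edge (6, 12)→(4, 8): d=(-2,-4) top-left  bias=+0
  edge (4, 8)→(14, 12): d=(10,4) right/bottom  bias=-1
  edge (14, 12)→(6, 12): d=(-8,0) right/bottom  bias=-1
    (2,4)@(5, 9): e=[2,6,24] → █
    (3,4)@(7, 9): e=[10,-2,24] → ·
    (2,5)@(5, 11): e=[-2,26,8] → ·
    (3,5)@(7, 11): e=[6,18,8] → █
    (4,5)@(9, 11): e=[14,10,8] → █
    (5,5)@(11, 11): e=[22,2,8] → █
    (6,5)@(13, 11): e=[30,-6,8] → ·
    (3,6)@(7, 13): e=[2,38,-8] → ·
    (4,6)@(9, 13): e=[10,30,-8] → ·
    (5,6)@(11, 13): e=[18,22,-8] → ·
  covered (4 px):
    · · · · · · · · · · · ·
    · · · · · · · · · · · ·
    · · · · · · · · · · · ·
    · · · · · · · · · · · ·
    · · █ · · · · · · · · ·
    · · · █ █ █ · · · · · ·
    · · · · · · · · · · · ·
T4:
  2·area = 70  (B↔C swapped to make it positive)
  edge (14, 10)→(19, 5): d=(5,-5) top-left  bias=+0
  edge (19, 5)→(24, 14): d=(5,9) right/bottom  bias=-1
  edge (24, 14)→(14, 10): d=(-10,-4) top-left  bias=+0
    (11,0)@(23, 1): e=[0,-56,126] → ·  [on edge]
    (10,1)@(21, 3): e=[0,-28,98] → ·  [on edge]
    (9,2)@(19, 5): e=[0,0,70] → ·  [on edge]
    (8,3)@(17, 7): e=[0,28,42] → █  [on edge]
    (9,3)@(19, 7): e=[10,10,50] → █
    (10,3)@(21, 7): e=[20,-8,58] → ·
    (7,4)@(15, 9): e=[0,56,14] → █  [on edge]
    (10,4)@(21, 9): e=[30,2,38] → █
    (11,4)@(23, 9): e=[40,-16,46] → ·
    (6,5)@(13, 11): e=[0,84,-14] → ·  [on edge]
    (7,5)@(15, 11): e=[10,66,-6] → ·
    (8,5)@(17, 11): e=[20,48,2] → █
    (5,6)@(11, 13): e=[0,112,-42] → ·  [on edge]
  covered (10 px):
    · · · · · · · · · · · ·
    · · · · · · · · · · · ·
    · · · · · · · · · · · ·
    · · · · · · · · █ █ · ·
    · · · · · · · █ █ █ █ ·
    · · · · · · · · █ █ █ ·
    · · · · · · · · · · · █

Final: [[8,3],[9,3],[7,4],[8,4],[9,4],[10,4],[8,5],[9,5],[10,5],[11,6]]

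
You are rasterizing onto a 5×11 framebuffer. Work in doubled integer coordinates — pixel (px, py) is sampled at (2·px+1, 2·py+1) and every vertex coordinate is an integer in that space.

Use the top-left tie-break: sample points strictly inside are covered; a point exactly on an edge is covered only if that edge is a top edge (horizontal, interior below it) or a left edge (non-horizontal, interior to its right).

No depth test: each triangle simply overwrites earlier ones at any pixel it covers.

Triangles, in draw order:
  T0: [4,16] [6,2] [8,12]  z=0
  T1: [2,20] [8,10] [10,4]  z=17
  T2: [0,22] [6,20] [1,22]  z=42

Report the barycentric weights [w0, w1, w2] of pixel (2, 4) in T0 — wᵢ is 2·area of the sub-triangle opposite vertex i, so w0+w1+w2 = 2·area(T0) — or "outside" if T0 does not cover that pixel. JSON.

T0:
  2·area = 48
  edge (4, 16)→(6, 2): d=(2,-14) top-left  bias=+0
  edge (6, 2)→(8, 12): d=(2,10) right/bottom  bias=-1
  edge (8, 12)→(4, 16): d=(-4,4) right/bottom  bias=-1
    (3,3)@(7, 7): e=[24,0,24] → .  [on edge]
    (2,4)@(5, 9): e=[0,24,24] → X  [on edge]
    (3,4)@(7, 9): e=[28,4,16] → X
    (4,4)@(9, 9): e=[56,-16,8] → .
    (2,5)@(5, 11): e=[4,28,16] → X
    (4,5)@(9, 11): e=[60,-12,0] → .  [on edge]
    (2,6)@(5, 13): e=[8,32,8] → X
    (3,6)@(7, 13): e=[36,12,0] → .  [on edge]
    (2,7)@(5, 15): e=[12,36,0] → .  [on edge]
    (1,8)@(3, 17): e=[-12,60,0] → .  [on edge]
    (4,8)@(9, 17): e=[72,0,-24] → .  [on edge]
    (0,9)@(1, 19): e=[-36,84,0] → .  [on edge]
  covered (5 px):
    . . . . .
    . . . . .
    . . . . .
    . . . . .
    . . X X .
    . . X X .
    . . X . .
    . . . . .
    . . . . .
    . . . . .
    . . . . .
T1:
  2·area = 16  (B↔C swapped to make it positive)
  edge (2, 20)→(10, 4): d=(8,-16) top-left  bias=+0
  edge (10, 4)→(8, 10): d=(-2,6) right/bottom  bias=-1
  edge (8, 10)→(2, 20): d=(-6,10) right/bottom  bias=-1
    (4,3)@(9, 7): e=[8,0,8] → .  [on edge]
    (3,5)@(7, 11): e=[8,4,4] → X
    (4,5)@(9, 11): e=[40,-8,-16] → .
    (3,6)@(7, 13): e=[24,0,-8] → .  [on edge]
    (2,7)@(5, 15): e=[8,8,0] → .  [on edge]
    (2,9)@(5, 19): e=[40,0,-24] → .  [on edge]
  covered (1 px):
    . . . . .
    . . . . .
    . . . . .
    . . . . .
    . . . . .
    . . . X .
    . . . . .
    . . . . .
    . . . . .
    . . . . .
    . . . . .
T2:
  2·area = 2
  edge (0, 22)→(6, 20): d=(6,-2) top-left  bias=+0
  edge (6, 20)→(1, 22): d=(-5,2) right/bottom  bias=-1
  edge (1, 22)→(0, 22): d=(-1,0) right/bottom  bias=-1
    (4,9)@(9, 19): e=[0,-1,3] → .  [on edge]
    (1,10)@(3, 21): e=[0,1,1] → X  [on edge]
    (2,10)@(5, 21): e=[4,-3,1] → .
  covered (1 px):
    . . . . .
    . . . . .
    . . . . .
    . . . . .
    . . . . .
    . . . . .
    . . . . .
    . . . . .
    . . . . .
    . . . . .
    . X . . .

Answer: [24,24,0]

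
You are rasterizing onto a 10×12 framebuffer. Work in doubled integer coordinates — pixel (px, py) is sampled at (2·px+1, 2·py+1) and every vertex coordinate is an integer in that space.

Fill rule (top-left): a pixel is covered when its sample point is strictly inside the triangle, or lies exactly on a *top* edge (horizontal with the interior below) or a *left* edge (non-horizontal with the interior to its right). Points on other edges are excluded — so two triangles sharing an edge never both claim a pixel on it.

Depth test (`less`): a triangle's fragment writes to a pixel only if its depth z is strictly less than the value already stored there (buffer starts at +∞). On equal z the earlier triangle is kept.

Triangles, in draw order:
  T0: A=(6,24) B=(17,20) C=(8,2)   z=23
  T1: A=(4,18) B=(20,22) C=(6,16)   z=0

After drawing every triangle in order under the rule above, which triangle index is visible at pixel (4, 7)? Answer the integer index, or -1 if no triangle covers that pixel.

T0:
  2·area = 234  (B↔C swapped to make it positive)
  edge (6, 24)→(8, 2): d=(2,-22) top-left  bias=+0
  edge (8, 2)→(17, 20): d=(9,18) right/bottom  bias=-1
  edge (17, 20)→(6, 24): d=(-11,4) right/bottom  bias=-1
    (4,2)@(9, 5): e=[28,9,197] → X
    (5,2)@(11, 5): e=[72,-27,189] → .
    (4,3)@(9, 7): e=[32,27,175] → X
    (5,3)@(11, 7): e=[76,-9,167] → .
    (4,4)@(9, 9): e=[36,45,153] → X
    (5,4)@(11, 9): e=[80,9,145] → X
    (6,4)@(13, 9): e=[124,-27,137] → .
    (4,5)@(9, 11): e=[40,63,131] → X
    (6,5)@(13, 11): e=[128,-9,115] → .
    (3,6)@(7, 13): e=[0,117,117] → X  [on edge]
    (6,6)@(13, 13): e=[132,9,93] → X
    (7,6)@(15, 13): e=[176,-27,85] → .
  covered (29 px):
    . . . . . . . . . .
    . . . . . . . . . .
    . . . . X . . . . .
    . . . . X . . . . .
    . . . . X X . . . .
    . . . . X X . . . .
    . . . X X X X . . .
    . . . X X X X . . .
    . . . X X X X X . .
    . . . X X X X X . .
    . . . X X X X . . .
    . . . X . . . . . .
T1:
  2·area = 40  (B↔C swapped to make it positive)
  edge (4, 18)→(6, 16): d=(2,-2) top-left  bias=+0
  edge (6, 16)→(20, 22): d=(14,6) right/bottom  bias=-1
  edge (20, 22)→(4, 18): d=(-16,-4) top-left  bias=+0
    (9,1)@(19, 3): e=[0,-260,300] → .  [on edge]
    (8,2)@(17, 5): e=[0,-220,260] → .  [on edge]
    (7,3)@(15, 7): e=[0,-180,220] → .  [on edge]
    (6,4)@(13, 9): e=[0,-140,180] → .  [on edge]
    (5,5)@(11, 11): e=[0,-100,140] → .  [on edge]
    (4,6)@(9, 13): e=[0,-60,100] → .  [on edge]
    (3,7)@(7, 15): e=[0,-20,60] → .  [on edge]
    (2,8)@(5, 17): e=[0,20,20] → X  [on edge]
    (3,8)@(7, 17): e=[4,8,28] → X
    (4,8)@(9, 17): e=[8,-4,36] → .
    (1,9)@(3, 19): e=[0,60,-20] → .  [on edge]
    (2,9)@(5, 19): e=[4,48,-12] → .
    (6,9)@(13, 19): e=[20,0,20] → .  [on edge]
    (0,10)@(1, 21): e=[0,100,-60] → .  [on edge]
  covered (5 px):
    . . . . . . . . . .
    . . . . . . . . . .
    . . . . . . . . . .
    . . . . . . . . . .
    . . . . . . . . . .
    . . . . . . . . . .
    . . . . . . . . . .
    . . . . . . . . . .
    . . X X . . . . . .
    . . . . X X . . . .
    . . . . . . . . X .
    . . . . . . . . . .

Z-buffer (winner per pixel, '.' = empty):
  . . . . . . . . . .
  . . . . . . . . . .
  . . . . 0 . . . . .
  . . . . 0 . . . . .
  . . . . 0 0 . . . .
  . . . . 0 0 . . . .
  . . . 0 0 0 0 . . .
  . . . 0 0 0 0 . . .
  . . 1 1 0 0 0 0 . .
  . . . 0 1 1 0 0 . .
  . . . 0 0 0 0 . 1 .
  . . . 0 . . . . . .

Result: 0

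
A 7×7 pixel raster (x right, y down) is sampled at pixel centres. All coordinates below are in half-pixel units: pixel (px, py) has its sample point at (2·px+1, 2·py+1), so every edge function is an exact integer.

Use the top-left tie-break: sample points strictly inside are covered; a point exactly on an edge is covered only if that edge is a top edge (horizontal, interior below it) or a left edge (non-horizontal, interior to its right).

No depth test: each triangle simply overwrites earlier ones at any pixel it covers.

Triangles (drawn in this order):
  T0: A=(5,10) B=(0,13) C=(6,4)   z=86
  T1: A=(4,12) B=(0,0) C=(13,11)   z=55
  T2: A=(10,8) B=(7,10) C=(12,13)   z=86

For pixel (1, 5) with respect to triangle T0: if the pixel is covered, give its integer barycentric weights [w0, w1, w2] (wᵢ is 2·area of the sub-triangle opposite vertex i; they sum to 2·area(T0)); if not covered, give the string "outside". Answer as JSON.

T0:
  2·area = 27
  edge (5, 10)→(0, 13): d=(-5,3) right/bottom  bias=-1
  edge (0, 13)→(6, 4): d=(6,-9) top-left  bias=+0
  edge (6, 4)→(5, 10): d=(-1,6) right/bottom  bias=-1
    (2,3)@(5, 7): e=[15,9,3] → #
    (3,3)@(7, 7): e=[9,27,-9] → ·
    (1,4)@(3, 9): e=[11,3,13] → #
    (3,4)@(7, 9): e=[-1,39,-11] → ·
    (1,5)@(3, 11): e=[1,15,11] → #
    (2,5)@(5, 11): e=[-5,33,-1] → ·
    (1,6)@(3, 13): e=[-9,27,9] → ·
  covered (4 px):
    · · · · · · ·
    · · · · · · ·
    · · · · · · ·
    · · # · · · ·
    · # # · · · ·
    · # · · · · ·
    · · · · · · ·
T1:
  2·area = 112
  edge (4, 12)→(0, 0): d=(-4,-12) top-left  bias=+0
  edge (0, 0)→(13, 11): d=(13,11) right/bottom  bias=-1
  edge (13, 11)→(4, 12): d=(-9,1) right/bottom  bias=-1
    (0,0)@(1, 1): e=[8,2,102] → #
    (1,0)@(3, 1): e=[32,-20,100] → ·
    (0,1)@(1, 3): e=[0,28,84] → #  [on edge]
    (1,1)@(3, 3): e=[24,6,82] → #
    (2,1)@(5, 3): e=[48,-16,80] → ·
    (0,2)@(1, 5): e=[-8,54,66] → ·
    (1,2)@(3, 5): e=[16,32,64] → #
    (2,2)@(5, 5): e=[40,10,62] → #
    (3,2)@(7, 5): e=[64,-12,60] → ·
    (1,3)@(3, 7): e=[8,58,46] → #
    (3,3)@(7, 7): e=[56,14,42] → #
    (4,3)@(9, 7): e=[80,-8,40] → ·
    (1,4)@(3, 9): e=[0,84,28] → #  [on edge]
    (6,5)@(13, 11): e=[112,0,0] → ·  [on edge]
  covered (16 px):
    # · · · · · ·
    # # · · · · ·
    · # # · · · ·
    · # # # · · ·
    · # # # # · ·
    · · # # # # ·
    · · · · · · ·
T2:
  2·area = 19  (B↔C swapped to make it positive)
  edge (10, 8)→(12, 13): d=(2,5) right/bottom  bias=-1
  edge (12, 13)→(7, 10): d=(-5,-3) top-left  bias=+0
  edge (7, 10)→(10, 8): d=(3,-2) top-left  bias=+0
    (4,4)@(9, 9): e=[7,11,1] → #
    (5,4)@(11, 9): e=[-3,17,5] → ·
    (4,5)@(9, 11): e=[11,1,7] → #
    (5,5)@(11, 11): e=[1,7,11] → #
    (6,5)@(13, 11): e=[-9,13,15] → ·
    (4,6)@(9, 13): e=[15,-9,13] → ·
    (5,6)@(11, 13): e=[5,-3,17] → ·
  covered (3 px):
    · · · · · · ·
    · · · · · · ·
    · · · · · · ·
    · · · · · · ·
    · · · · # · ·
    · · · · # # ·
    · · · · · · ·

Result: [15,11,1]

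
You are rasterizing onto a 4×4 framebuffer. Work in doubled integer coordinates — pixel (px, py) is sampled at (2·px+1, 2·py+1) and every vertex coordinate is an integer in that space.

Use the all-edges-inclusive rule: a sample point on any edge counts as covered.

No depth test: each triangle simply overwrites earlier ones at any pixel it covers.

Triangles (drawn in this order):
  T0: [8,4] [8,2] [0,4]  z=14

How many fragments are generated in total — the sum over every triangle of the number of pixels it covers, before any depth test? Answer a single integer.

T0:
  2·area = 16  (B↔C swapped to make it positive)
  edge (8, 4)→(0, 4): d=(-8,0) inclusive
  edge (0, 4)→(8, 2): d=(8,-2) inclusive
  edge (8, 2)→(8, 4): d=(0,2) inclusive
    (2,1)@(5, 3): e=[8,2,6] → █
    (3,1)@(7, 3): e=[8,6,2] → █
    (2,2)@(5, 5): e=[-8,18,6] → ·
    (3,2)@(7, 5): e=[-8,22,2] → ·
  covered (2 px):
    · · · ·
    · · █ █
    · · · ·
    · · · ·

Final: 2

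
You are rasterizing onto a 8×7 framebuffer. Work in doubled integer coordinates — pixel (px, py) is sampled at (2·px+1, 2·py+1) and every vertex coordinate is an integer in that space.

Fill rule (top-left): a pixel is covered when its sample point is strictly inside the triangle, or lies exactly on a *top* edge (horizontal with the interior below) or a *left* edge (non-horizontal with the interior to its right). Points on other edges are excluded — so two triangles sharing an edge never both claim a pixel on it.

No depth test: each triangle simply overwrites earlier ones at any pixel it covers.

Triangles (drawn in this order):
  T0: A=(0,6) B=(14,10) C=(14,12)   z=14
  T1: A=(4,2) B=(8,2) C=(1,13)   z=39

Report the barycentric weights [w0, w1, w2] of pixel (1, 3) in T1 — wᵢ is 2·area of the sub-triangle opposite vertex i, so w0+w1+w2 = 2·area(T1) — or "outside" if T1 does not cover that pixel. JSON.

T0:
  2·area = 28
  edge (0, 6)→(14, 10): d=(14,4) right/bottom  bias=-1
  edge (14, 10)→(14, 12): d=(0,2) right/bottom  bias=-1
  edge (14, 12)→(0, 6): d=(-14,-6) top-left  bias=+0
    (1,3)@(3, 7): e=[2,22,4] → █
    (2,3)@(5, 7): e=[-6,18,16] → ·
    (1,4)@(3, 9): e=[30,22,-24] → ·
    (3,4)@(7, 9): e=[14,14,0] → █  [on edge]
    (4,4)@(9, 9): e=[6,10,12] → █
    (5,4)@(11, 9): e=[-2,6,24] → ·
    (3,5)@(7, 11): e=[42,14,-28] → ·
    (4,5)@(9, 11): e=[34,10,-16] → ·
    (6,5)@(13, 11): e=[18,2,8] → █
    (7,5)@(15, 11): e=[10,-2,20] → ·
    (6,6)@(13, 13): e=[46,2,-20] → ·
  covered (4 px):
    · · · · · · · ·
    · · · · · · · ·
    · · · · · · · ·
    · █ · · · · · ·
    · · · █ █ · · ·
    · · · · · · █ ·
    · · · · · · · ·
T1:
  2·area = 44
  edge (4, 2)→(8, 2): d=(4,0) top-left  bias=+0
  edge (8, 2)→(1, 13): d=(-7,11) right/bottom  bias=-1
  edge (1, 13)→(4, 2): d=(3,-11) top-left  bias=+0
    (2,1)@(5, 3): e=[4,26,14] → █
    (3,1)@(7, 3): e=[4,4,36] → █
    (4,1)@(9, 3): e=[4,-18,58] → ·
    (2,2)@(5, 5): e=[12,12,20] → █
    (3,2)@(7, 5): e=[12,-10,42] → ·
    (1,3)@(3, 7): e=[20,20,4] → █
    (2,3)@(5, 7): e=[20,-2,26] → ·
    (1,4)@(3, 9): e=[28,6,10] → █
    (2,4)@(5, 9): e=[28,-16,32] → ·
    (1,5)@(3, 11): e=[36,-8,16] → ·
    (0,6)@(1, 13): e=[44,0,0] → ·  [on edge]
  covered (5 px):
    · · · · · · · ·
    · · █ █ · · · ·
    · · █ · · · · ·
    · █ · · · · · ·
    · █ · · · · · ·
    · · · · · · · ·
    · · · · · · · ·

Final: [20,4,20]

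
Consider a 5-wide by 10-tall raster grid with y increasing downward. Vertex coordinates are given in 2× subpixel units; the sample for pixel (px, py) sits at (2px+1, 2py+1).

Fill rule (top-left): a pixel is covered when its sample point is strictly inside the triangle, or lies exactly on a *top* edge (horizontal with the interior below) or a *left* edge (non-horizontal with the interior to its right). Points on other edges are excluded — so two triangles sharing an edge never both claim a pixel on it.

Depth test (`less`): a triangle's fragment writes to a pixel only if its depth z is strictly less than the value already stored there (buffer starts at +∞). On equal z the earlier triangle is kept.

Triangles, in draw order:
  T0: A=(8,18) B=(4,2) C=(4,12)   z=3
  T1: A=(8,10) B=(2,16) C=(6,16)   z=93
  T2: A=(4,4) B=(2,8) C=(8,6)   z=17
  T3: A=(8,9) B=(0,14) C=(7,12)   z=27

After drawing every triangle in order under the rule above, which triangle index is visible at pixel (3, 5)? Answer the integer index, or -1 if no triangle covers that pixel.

T0:
  2·area = 40  (B↔C swapped to make it positive)
  edge (8, 18)→(4, 12): d=(-4,-6) top-left  bias=+0
  edge (4, 12)→(4, 2): d=(0,-10) top-left  bias=+0
  edge (4, 2)→(8, 18): d=(4,16) right/bottom  bias=-1
    (2,3)@(5, 7): e=[26,10,4] → X
    (3,3)@(7, 7): e=[38,30,-28] → .
    (2,4)@(5, 9): e=[18,10,12] → X
    (3,4)@(7, 9): e=[30,30,-20] → .
    (2,5)@(5, 11): e=[10,10,20] → X
    (3,5)@(7, 11): e=[22,30,-12] → .
    (2,6)@(5, 13): e=[2,10,28] → X
    (3,6)@(7, 13): e=[14,30,-4] → .
    (2,7)@(5, 15): e=[-6,10,36] → .
    (3,7)@(7, 15): e=[6,30,4] → X
    (4,7)@(9, 15): e=[18,50,-28] → .
    (3,8)@(7, 17): e=[-2,30,12] → .
  covered (5 px):
    . . . . .
    . . . . .
    . . . . .
    . . X . .
    . . X . .
    . . X . .
    . . X . .
    . . . X .
    . . . . .
    . . . . .
T1:
  2·area = 24  (B↔C swapped to make it positive)
  edge (8, 10)→(6, 16): d=(-2,6) right/bottom  bias=-1
  edge (6, 16)→(2, 16): d=(-4,0) right/bottom  bias=-1
  edge (2, 16)→(8, 10): d=(6,-6) top-left  bias=+0
    (4,3)@(9, 7): e=[0,36,-12] → .  [on edge]
    (4,4)@(9, 9): e=[-4,28,0] → .  [on edge]
    (3,5)@(7, 11): e=[4,20,0] → X  [on edge]
    (4,5)@(9, 11): e=[-8,20,12] → .
    (2,6)@(5, 13): e=[12,12,0] → X  [on edge]
    (3,6)@(7, 13): e=[0,12,12] → .  [on edge]
    (1,7)@(3, 15): e=[20,4,0] → X  [on edge]
    (3,7)@(7, 15): e=[-4,4,24] → .
    (0,8)@(1, 17): e=[28,-4,0] → .  [on edge]
    (1,8)@(3, 17): e=[16,-4,12] → .
    (2,8)@(5, 17): e=[4,-4,24] → .
    (2,9)@(5, 19): e=[0,-12,36] → .  [on edge]
  covered (4 px):
    . . . . .
    . . . . .
    . . . . .
    . . . . .
    . . . . .
    . . . X .
    . . X . .
    . X X . .
    . . . . .
    . . . . .
T2:
  2·area = 20  (B↔C swapped to make it positive)
  edge (4, 4)→(8, 6): d=(4,2) right/bottom  bias=-1
  edge (8, 6)→(2, 8): d=(-6,2) right/bottom  bias=-1
  edge (2, 8)→(4, 4): d=(2,-4) top-left  bias=+0
    (2,2)@(5, 5): e=[2,12,6] → X
    (3,2)@(7, 5): e=[-2,8,14] → .
    (1,3)@(3, 7): e=[14,4,2] → X
    (2,3)@(5, 7): e=[10,0,10] → .  [on edge]
    (1,4)@(3, 9): e=[22,-8,6] → .
  covered (2 px):
    . . . . .
    . . . . .
    . . X . .
    . X . . .
    . . . . .
    . . . . .
    . . . . .
    . . . . .
    . . . . .
    . . . . .
T3:
  2·area = 19  (B↔C swapped to make it positive)
  edge (8, 9)→(7, 12): d=(-1,3) right/bottom  bias=-1
  edge (7, 12)→(0, 14): d=(-7,2) right/bottom  bias=-1
  edge (0, 14)→(8, 9): d=(8,-5) top-left  bias=+0
    (2,5)@(5, 11): e=[7,11,1] → X
    (3,5)@(7, 11): e=[1,7,11] → X
    (4,5)@(9, 11): e=[-5,3,21] → .
    (1,6)@(3, 13): e=[11,1,7] → X
    (2,6)@(5, 13): e=[5,-3,17] → .
    (3,6)@(7, 13): e=[-1,-7,27] → .
    (1,7)@(3, 15): e=[9,-13,23] → .
  covered (3 px):
    . . . . .
    . . . . .
    . . . . .
    . . . . .
    . . . . .
    . . X X .
    . X . . .
    . . . . .
    . . . . .
    . . . . .

Z-buffer (winner per pixel, '.' = empty):
  . . . . .
  . . . . .
  . . 2 . .
  . 2 0 . .
  . . 0 . .
  . . 0 3 .
  . 3 0 . .
  . 1 1 0 .
  . . . . .
  . . . . .

Final: 3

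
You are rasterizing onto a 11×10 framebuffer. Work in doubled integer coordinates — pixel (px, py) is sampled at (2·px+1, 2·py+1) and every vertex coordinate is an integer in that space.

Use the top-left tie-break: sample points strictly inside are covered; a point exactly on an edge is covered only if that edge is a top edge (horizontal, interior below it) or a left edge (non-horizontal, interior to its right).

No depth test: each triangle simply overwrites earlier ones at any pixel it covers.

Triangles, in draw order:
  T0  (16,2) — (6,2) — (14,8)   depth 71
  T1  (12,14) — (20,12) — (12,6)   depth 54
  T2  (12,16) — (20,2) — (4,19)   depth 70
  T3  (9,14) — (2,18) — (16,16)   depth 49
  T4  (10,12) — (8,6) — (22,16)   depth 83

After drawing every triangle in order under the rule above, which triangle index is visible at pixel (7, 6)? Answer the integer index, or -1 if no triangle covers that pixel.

T0:
  2·area = 60  (B↔C swapped to make it positive)
  edge (16, 2)→(14, 8): d=(-2,6) right/bottom  bias=-1
  edge (14, 8)→(6, 2): d=(-8,-6) top-left  bias=+0
  edge (6, 2)→(16, 2): d=(10,0) top-left  bias=+0
    (4,1)@(9, 3): e=[40,10,10] → #
    (5,1)@(11, 3): e=[28,22,10] → #
    (6,1)@(13, 3): e=[16,34,10] → #
    (7,1)@(15, 3): e=[4,46,10] → #
    (8,1)@(17, 3): e=[-8,58,10] → ·
    (4,2)@(9, 5): e=[36,-6,30] → ·
    (5,2)@(11, 5): e=[24,6,30] → #
    (7,2)@(15, 5): e=[0,30,30] → ·  [on edge]
    (5,3)@(11, 7): e=[20,-10,50] → ·
    (6,3)@(13, 7): e=[8,2,50] → #
    (7,3)@(15, 7): e=[-4,14,50] → ·
    (6,4)@(13, 9): e=[4,-14,70] → ·
    (6,5)@(13, 11): e=[0,-30,90] → ·  [on edge]
    (5,8)@(11, 17): e=[0,-90,150] → ·  [on edge]
  covered (7 px):
    · · · · · · · · · · ·
    · · · · # # # # · · ·
    · · · · · # # · · · ·
    · · · · · · # · · · ·
    · · · · · · · · · · ·
    · · · · · · · · · · ·
    · · · · · · · · · · ·
    · · · · · · · · · · ·
    · · · · · · · · · · ·
    · · · · · · · · · · ·
T1:
  2·area = 64  (B↔C swapped to make it positive)
  edge (12, 14)→(12, 6): d=(0,-8) top-left  bias=+0
  edge (12, 6)→(20, 12): d=(8,6) right/bottom  bias=-1
  edge (20, 12)→(12, 14): d=(-8,2) right/bottom  bias=-1
    (6,3)@(13, 7): e=[8,2,54] → #
    (7,3)@(15, 7): e=[24,-10,50] → ·
    (6,4)@(13, 9): e=[8,18,38] → #
    (7,4)@(15, 9): e=[24,6,34] → #
    (8,4)@(17, 9): e=[40,-6,30] → ·
    (6,5)@(13, 11): e=[8,34,22] → #
    (8,5)@(17, 11): e=[40,10,14] → #
    (9,5)@(19, 11): e=[56,-2,10] → ·
    (6,6)@(13, 13): e=[8,50,6] → #
    (8,6)@(17, 13): e=[40,26,-2] → ·
    (6,7)@(13, 15): e=[8,66,-10] → ·
    (7,7)@(15, 15): e=[24,54,-14] → ·
  covered (8 px):
    · · · · · · · · · · ·
    · · · · · · · · · · ·
    · · · · · · · · · · ·
    · · · · · · # · · · ·
    · · · · · · # # · · ·
    · · · · · · # # # · ·
    · · · · · · # # · · ·
    · · · · · · · · · · ·
    · · · · · · · · · · ·
    · · · · · · · · · · ·
T2:
  2·area = 88  (B↔C swapped to make it positive)
  edge (12, 16)→(4, 19): d=(-8,3) right/bottom  bias=-1
  edge (4, 19)→(20, 2): d=(16,-17) top-left  bias=+0
  edge (20, 2)→(12, 16): d=(-8,14) right/bottom  bias=-1
    (8,3)@(17, 7): e=[57,29,2] → #
    (9,3)@(19, 7): e=[51,63,-26] → ·
    (7,4)@(15, 9): e=[47,27,14] → #
    (8,4)@(17, 9): e=[41,61,-14] → ·
    (6,5)@(13, 11): e=[37,25,26] → #
    (7,5)@(15, 11): e=[31,59,-2] → ·
    (5,6)@(11, 13): e=[27,23,38] → #
    (7,6)@(15, 13): e=[15,91,-18] → ·
    (4,7)@(9, 15): e=[17,21,50] → #
    (6,7)@(13, 15): e=[5,89,-6] → ·
    (3,8)@(7, 17): e=[7,19,62] → #
    (5,8)@(11, 17): e=[-5,87,6] → ·
  covered (9 px):
    · · · · · · · · · · ·
    · · · · · · · · · · ·
    · · · · · · · · · · ·
    · · · · · · · · # · ·
    · · · · · · · # · · ·
    · · · · · · # · · · ·
    · · · · · # # · · · ·
    · · · · # # · · · · ·
    · · · # # · · · · · ·
    · · · · · · · · · · ·
T3:
  2·area = 42  (B↔C swapped to make it positive)
  edge (9, 14)→(16, 16): d=(7,2) right/bottom  bias=-1
  edge (16, 16)→(2, 18): d=(-14,2) right/bottom  bias=-1
  edge (2, 18)→(9, 14): d=(7,-4) top-left  bias=+0
    (4,7)@(9, 15): e=[7,28,7] → #
    (5,7)@(11, 15): e=[3,24,15] → #
    (6,7)@(13, 15): e=[-1,20,23] → ·
    (2,8)@(5, 17): e=[29,8,5] → #
    (3,8)@(7, 17): e=[25,4,13] → #
    (4,8)@(9, 17): e=[21,0,21] → ·  [on edge]
    (5,8)@(11, 17): e=[17,-4,29] → ·
    (2,9)@(5, 19): e=[43,-20,19] → ·
    (3,9)@(7, 19): e=[39,-24,27] → ·
  covered (4 px):
    · · · · · · · · · · ·
    · · · · · · · · · · ·
    · · · · · · · · · · ·
    · · · · · · · · · · ·
    · · · · · · · · · · ·
    · · · · · · · · · · ·
    · · · · · · · · · · ·
    · · · · # # · · · · ·
    · · # # · · · · · · ·
    · · · · · · · · · · ·
T4:
  2·area = 64
  edge (10, 12)→(8, 6): d=(-2,-6) top-left  bias=+0
  edge (8, 6)→(22, 16): d=(14,10) right/bottom  bias=-1
  edge (22, 16)→(10, 12): d=(-12,-4) top-left  bias=+0
    (0,0)@(1, 1): e=[-32,0,96] → ·  [on edge]
    (3,1)@(7, 3): e=[0,-32,96] → ·  [on edge]
    (4,3)@(9, 7): e=[4,4,56] → #
    (5,3)@(11, 7): e=[16,-16,64] → ·
    (0,4)@(1, 9): e=[-48,112,0] → ·  [on edge]
    (4,4)@(9, 9): e=[0,32,32] → #  [on edge]
    (5,4)@(11, 9): e=[12,12,40] → #
    (6,4)@(13, 9): e=[24,-8,48] → ·
    (3,5)@(7, 11): e=[-16,80,0] → ·  [on edge]
    (4,5)@(9, 11): e=[-4,60,8] → ·
    (5,5)@(11, 11): e=[8,40,16] → #
    (6,5)@(13, 11): e=[20,20,24] → #
    (7,5)@(15, 11): e=[32,0,32] → ·  [on edge]
    (6,6)@(13, 13): e=[16,48,0] → #  [on edge]
    (5,7)@(11, 15): e=[0,96,-32] → ·  [on edge]
    (9,7)@(19, 15): e=[48,16,0] → #  [on edge]
  covered (9 px):
    · · · · · · · · · · ·
    · · · · · · · · · · ·
    · · · · · · · · · · ·
    · · · · # · · · · · ·
    · · · · # # · · · · ·
    · · · · · # # · · · ·
    · · · · · · # # # · ·
    · · · · · · · · · # ·
    · · · · · · · · · · ·
    · · · · · · · · · · ·

Z-buffer (winner per pixel, '.' = empty):
  . . . . . . . . . . .
  . . . . 0 0 0 0 . . .
  . . . . . 0 0 . . . .
  . . . . 4 . 1 . 2 . .
  . . . . 4 4 1 2 . . .
  . . . . . 4 4 1 1 . .
  . . . . . 2 4 4 4 . .
  . . . . 3 3 . . . 4 .
  . . 3 3 2 . . . . . .
  . . . . . . . . . . .

Result: 4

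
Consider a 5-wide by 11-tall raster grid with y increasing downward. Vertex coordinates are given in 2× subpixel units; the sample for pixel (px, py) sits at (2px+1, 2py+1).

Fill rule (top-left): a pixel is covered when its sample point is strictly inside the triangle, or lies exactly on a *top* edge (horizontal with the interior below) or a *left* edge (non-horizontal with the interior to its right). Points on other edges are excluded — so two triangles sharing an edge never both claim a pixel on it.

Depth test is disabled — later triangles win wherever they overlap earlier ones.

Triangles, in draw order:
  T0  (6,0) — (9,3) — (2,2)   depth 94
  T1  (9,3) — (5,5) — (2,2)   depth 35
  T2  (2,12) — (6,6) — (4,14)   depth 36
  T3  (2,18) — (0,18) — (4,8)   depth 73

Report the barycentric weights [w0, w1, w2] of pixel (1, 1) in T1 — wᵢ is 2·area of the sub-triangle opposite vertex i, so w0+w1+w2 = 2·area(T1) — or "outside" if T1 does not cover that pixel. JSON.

T0:
  2·area = 18
  edge (6, 0)→(9, 3): d=(3,3) right/bottom  bias=-1
  edge (9, 3)→(2, 2): d=(-7,-1) top-left  bias=+0
  edge (2, 2)→(6, 0): d=(4,-2) top-left  bias=+0
    (2,0)@(5, 1): e=[6,10,2] → #
    (3,0)@(7, 1): e=[0,12,6] → ·  [on edge]
    (2,1)@(5, 3): e=[12,-4,10] → ·
    (4,1)@(9, 3): e=[0,0,18] → ·  [on edge]
  covered (1 px):
    · · # · ·
    · · · · ·
    · · · · ·
    · · · · ·
    · · · · ·
    · · · · ·
    · · · · ·
    · · · · ·
    · · · · ·
    · · · · ·
    · · · · ·
T1:
  2·area = 18
  edge (9, 3)→(5, 5): d=(-4,2) right/bottom  bias=-1
  edge (5, 5)→(2, 2): d=(-3,-3) top-left  bias=+0
  edge (2, 2)→(9, 3): d=(7,1) right/bottom  bias=-1
    (0,0)@(1, 1): e=[24,0,-6] → ·  [on edge]
    (1,1)@(3, 3): e=[12,0,6] → #  [on edge]
    (2,1)@(5, 3): e=[8,6,4] → #
    (3,1)@(7, 3): e=[4,12,2] → #
    (4,1)@(9, 3): e=[0,18,0] → ·  [on edge]
    (1,2)@(3, 5): e=[4,-6,20] → ·
    (2,2)@(5, 5): e=[0,0,18] → ·  [on edge]
    (3,2)@(7, 5): e=[-4,6,16] → ·
    (0,3)@(1, 7): e=[0,-18,36] → ·  [on edge]
    (3,3)@(7, 7): e=[-12,0,30] → ·  [on edge]
    (4,4)@(9, 9): e=[-24,0,42] → ·  [on edge]
  covered (3 px):
    · · · · ·
    · # # # ·
    · · · · ·
    · · · · ·
    · · · · ·
    · · · · ·
    · · · · ·
    · · · · ·
    · · · · ·
    · · · · ·
    · · · · ·
T2:
  2·area = 20
  edge (2, 12)→(6, 6): d=(4,-6) top-left  bias=+0
  edge (6, 6)→(4, 14): d=(-2,8) right/bottom  bias=-1
  edge (4, 14)→(2, 12): d=(-2,-2) top-left  bias=+0
    (2,4)@(5, 9): e=[6,2,12] → #
    (3,4)@(7, 9): e=[18,-14,16] → ·
    (0,5)@(1, 11): e=[-10,30,0] → ·  [on edge]
    (1,5)@(3, 11): e=[2,14,4] → #
    (2,5)@(5, 11): e=[14,-2,8] → ·
    (1,6)@(3, 13): e=[10,10,0] → #  [on edge]
    (2,6)@(5, 13): e=[22,-6,4] → ·
    (1,7)@(3, 15): e=[18,6,-4] → ·
    (2,7)@(5, 15): e=[30,-10,0] → ·  [on edge]
    (3,8)@(7, 17): e=[50,-30,0] → ·  [on edge]
    (4,9)@(9, 19): e=[70,-50,0] → ·  [on edge]
  covered (3 px):
    · · · · ·
    · · · · ·
    · · · · ·
    · · · · ·
    · · # · ·
    · # · · ·
    · # · · ·
    · · · · ·
    · · · · ·
    · · · · ·
    · · · · ·
T3:
  2·area = 20
  edge (2, 18)→(0, 18): d=(-2,0) right/bottom  bias=-1
  edge (0, 18)→(4, 8): d=(4,-10) top-left  bias=+0
  edge (4, 8)→(2, 18): d=(-2,10) right/bottom  bias=-1
    (2,1)@(5, 3): e=[30,-10,0] → ·  [on edge]
    (1,5)@(3, 11): e=[14,2,4] → #
    (2,5)@(5, 11): e=[14,22,-16] → ·
    (1,6)@(3, 13): e=[10,10,0] → ·  [on edge]
    (0,8)@(1, 17): e=[2,6,12] → #
    (1,8)@(3, 17): e=[2,26,-8] → ·
    (0,9)@(1, 19): e=[-2,14,8] → ·
  covered (2 px):
    · · · · ·
    · · · · ·
    · · · · ·
    · · · · ·
    · · · · ·
    · # · · ·
    · · · · ·
    · · · · ·
    # · · · ·
    · · · · ·
    · · · · ·

Final: [0,6,12]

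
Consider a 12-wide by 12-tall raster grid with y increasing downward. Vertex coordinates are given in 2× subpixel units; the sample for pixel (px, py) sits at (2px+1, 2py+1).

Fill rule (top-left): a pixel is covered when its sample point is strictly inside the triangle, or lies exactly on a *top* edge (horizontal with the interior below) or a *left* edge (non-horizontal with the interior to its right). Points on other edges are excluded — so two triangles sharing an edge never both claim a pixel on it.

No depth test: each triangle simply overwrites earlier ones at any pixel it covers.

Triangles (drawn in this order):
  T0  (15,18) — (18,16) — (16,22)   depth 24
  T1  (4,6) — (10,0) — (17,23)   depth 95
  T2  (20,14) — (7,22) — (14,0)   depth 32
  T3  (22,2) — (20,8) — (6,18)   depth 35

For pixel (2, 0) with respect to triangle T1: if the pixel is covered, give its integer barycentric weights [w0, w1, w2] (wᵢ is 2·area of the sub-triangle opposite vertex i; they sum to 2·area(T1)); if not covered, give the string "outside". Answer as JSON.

T0:
  2·area = 14
  edge (15, 18)→(18, 16): d=(3,-2) top-left  bias=+0
  edge (18, 16)→(16, 22): d=(-2,6) right/bottom  bias=-1
  edge (16, 22)→(15, 18): d=(-1,-4) top-left  bias=+0
    (11,0)@(23, 1): e=[-35,0,49] → .  [on edge]
    (10,3)@(21, 7): e=[-21,0,35] → .  [on edge]
    (9,6)@(19, 13): e=[-7,0,21] → .  [on edge]
    (8,8)@(17, 17): e=[1,4,9] → X
    (9,8)@(19, 17): e=[5,-8,17] → .
    (8,9)@(17, 19): e=[7,0,7] → .  [on edge]
  covered (1 px):
    . . . . . . . . . . . .
    . . . . . . . . . . . .
    . . . . . . . . . . . .
    . . . . . . . . . . . .
    . . . . . . . . . . . .
    . . . . . . . . . . . .
    . . . . . . . . . . . .
    . . . . . . . . . . . .
    . . . . . . . . X . . .
    . . . . . . . . . . . .
    . . . . . . . . . . . .
    . . . . . . . . . . . .
T1:
  2·area = 180
  edge (4, 6)→(10, 0): d=(6,-6) top-left  bias=+0
  edge (10, 0)→(17, 23): d=(7,23) right/bottom  bias=-1
  edge (17, 23)→(4, 6): d=(-13,-17) top-left  bias=+0
    (4,0)@(9, 1): e=[0,30,150] → X  [on edge]
    (5,0)@(11, 1): e=[12,-16,184] → .
    (3,1)@(7, 3): e=[0,90,90] → X  [on edge]
    (5,1)@(11, 3): e=[24,-2,158] → .
    (2,2)@(5, 5): e=[0,150,30] → X  [on edge]
    (5,2)@(11, 5): e=[36,12,132] → X
    (6,2)@(13, 5): e=[48,-34,166] → .
    (1,3)@(3, 7): e=[0,210,-30] → .  [on edge]
    (2,3)@(5, 7): e=[12,164,4] → X
    (6,3)@(13, 7): e=[60,-20,140] → .
    (0,4)@(1, 9): e=[0,270,-90] → .  [on edge]
    (2,4)@(5, 9): e=[24,178,-22] → .
    (8,11)@(17, 23): e=[180,0,0] → .  [on edge]
  covered (24 px):
    . . . . X . . . . . . .
    . . . X X . . . . . . .
    . . X X X X . . . . . .
    . . X X X X . . . . . .
    . . . X X X . . . . . .
    . . . . X X X . . . . .
    . . . . . X X . . . . .
    . . . . . X X . . . . .
    . . . . . . X X . . . .
    . . . . . . . X . . . .
    . . . . . . . . . . . .
    . . . . . . . . . . . .
T2:
  2·area = 230
  edge (20, 14)→(7, 22): d=(-13,8) right/bottom  bias=-1
  edge (7, 22)→(14, 0): d=(7,-22) top-left  bias=+0
  edge (14, 0)→(20, 14): d=(6,14) right/bottom  bias=-1
    (7,1)@(15, 3): e=[183,43,4] → X
    (8,1)@(17, 3): e=[167,87,-24] → .
    (6,2)@(13, 5): e=[173,13,44] → X
    (8,2)@(17, 5): e=[141,101,-12] → .
    (6,3)@(13, 7): e=[147,27,56] → X
    (8,3)@(17, 7): e=[115,115,0] → .  [on edge]
    (6,4)@(13, 9): e=[121,41,68] → X
    (8,4)@(17, 9): e=[89,129,12] → X
    (9,4)@(19, 9): e=[73,173,-16] → .
    (5,5)@(11, 11): e=[111,11,108] → X
    (9,5)@(19, 11): e=[47,187,-4] → .
    (5,6)@(11, 13): e=[85,25,120] → X
    (11,10)@(23, 21): e=[-115,345,0] → .  [on edge]
  covered (27 px):
    . . . . . . . . . . . .
    . . . . . . . X . . . .
    . . . . . . X X . . . .
    . . . . . . X X . . . .
    . . . . . . X X X . . .
    . . . . . X X X X . . .
    . . . . . X X X X X . .
    . . . . . X X X X . . .
    . . . . X X X X . . . .
    . . . . X X . . . . . .
    . . . . . . . . . . . .
    . . . . . . . . . . . .
T3:
  2·area = 64
  edge (22, 2)→(20, 8): d=(-2,6) right/bottom  bias=-1
  edge (20, 8)→(6, 18): d=(-14,10) right/bottom  bias=-1
  edge (6, 18)→(22, 2): d=(16,-16) top-left  bias=+0
    (11,0)@(23, 1): e=[-4,68,0] → .  [on edge]
    (10,1)@(21, 3): e=[4,60,0] → X  [on edge]
    (11,1)@(23, 3): e=[-8,40,32] → .
    (9,2)@(19, 5): e=[12,52,0] → X  [on edge]
    (10,2)@(21, 5): e=[0,32,32] → .  [on edge]
    (8,3)@(17, 7): e=[20,44,0] → X  [on edge]
    (10,3)@(21, 7): e=[-4,4,64] → .
    (7,4)@(15, 9): e=[28,36,0] → X  [on edge]
    (9,4)@(19, 9): e=[4,-4,64] → .
    (6,5)@(13, 11): e=[36,28,0] → X  [on edge]
    (8,5)@(17, 11): e=[12,-12,64] → .
    (9,5)@(19, 11): e=[0,-32,96] → .  [on edge]
    (5,6)@(11, 13): e=[44,20,0] → X  [on edge]
    (6,6)@(13, 13): e=[32,0,32] → .  [on edge]
    (4,7)@(9, 15): e=[52,12,0] → X  [on edge]
    (3,8)@(7, 17): e=[60,4,0] → X  [on edge]
    (8,8)@(17, 17): e=[0,-96,160] → .  [on edge]
    (2,9)@(5, 19): e=[68,-4,0] → .  [on edge]
    (1,10)@(3, 21): e=[76,-12,0] → .  [on edge]
    (0,11)@(1, 23): e=[84,-20,0] → .  [on edge]
    (7,11)@(15, 23): e=[0,-160,224] → .  [on edge]
  covered (11 px):
    . . . . . . . . . . . .
    . . . . . . . . . . X .
    . . . . . . . . . X . .
    . . . . . . . . X X . .
    . . . . . . . X X . . .
    . . . . . . X X . . . .
    . . . . . X . . . . . .
    . . . . X . . . . . . .
    . . . X . . . . . . . .
    . . . . . . . . . . . .
    . . . . . . . . . . . .
    . . . . . . . . . . . .

Final: "outside"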